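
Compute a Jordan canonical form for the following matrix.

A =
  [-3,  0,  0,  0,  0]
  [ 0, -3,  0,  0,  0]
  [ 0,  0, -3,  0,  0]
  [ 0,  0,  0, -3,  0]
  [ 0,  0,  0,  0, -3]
J_1(-3) ⊕ J_1(-3) ⊕ J_1(-3) ⊕ J_1(-3) ⊕ J_1(-3)

The characteristic polynomial is
  det(x·I − A) = x^5 + 15*x^4 + 90*x^3 + 270*x^2 + 405*x + 243 = (x + 3)^5

Eigenvalues and multiplicities (the geometric multiplicity of λ is n − rank(A − λI), which equals the number of Jordan blocks for λ):
  λ = -3: algebraic multiplicity = 5, geometric multiplicity = 5

Determining the block sizes for each eigenvalue:
  λ = -3: gm = am = 5, so every block has size 1 → block sizes [1, 1, 1, 1, 1]

Assembling the blocks gives a Jordan form
J =
  [-3,  0,  0,  0,  0]
  [ 0, -3,  0,  0,  0]
  [ 0,  0, -3,  0,  0]
  [ 0,  0,  0, -3,  0]
  [ 0,  0,  0,  0, -3]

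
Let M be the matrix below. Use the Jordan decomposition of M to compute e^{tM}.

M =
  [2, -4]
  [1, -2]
e^{tM} =
  [2*t + 1, -4*t]
  [t, 1 - 2*t]

Strategy: write M = P · J · P⁻¹ where J is a Jordan canonical form, so e^{tM} = P · e^{tJ} · P⁻¹, and e^{tJ} can be computed block-by-block.

M has Jordan form
J =
  [0, 1]
  [0, 0]
(up to reordering of blocks).

Per-block formulas:
  For a 2×2 Jordan block J_2(0): exp(t · J_2(0)) = e^(0t)·(I + t·N), where N is the 2×2 nilpotent shift.

After assembling e^{tJ} and conjugating by P, we get:

e^{tM} =
  [2*t + 1, -4*t]
  [t, 1 - 2*t]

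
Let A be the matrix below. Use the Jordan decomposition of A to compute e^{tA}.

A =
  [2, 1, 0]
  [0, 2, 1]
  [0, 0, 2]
e^{tA} =
  [exp(2*t), t*exp(2*t), t^2*exp(2*t)/2]
  [0, exp(2*t), t*exp(2*t)]
  [0, 0, exp(2*t)]

Strategy: write A = P · J · P⁻¹ where J is a Jordan canonical form, so e^{tA} = P · e^{tJ} · P⁻¹, and e^{tJ} can be computed block-by-block.

A has Jordan form
J =
  [2, 1, 0]
  [0, 2, 1]
  [0, 0, 2]
(up to reordering of blocks).

Per-block formulas:
  For a 3×3 Jordan block J_3(2): exp(t · J_3(2)) = e^(2t)·(I + t·N + (t^2/2)·N^2), where N is the 3×3 nilpotent shift.

After assembling e^{tJ} and conjugating by P, we get:

e^{tA} =
  [exp(2*t), t*exp(2*t), t^2*exp(2*t)/2]
  [0, exp(2*t), t*exp(2*t)]
  [0, 0, exp(2*t)]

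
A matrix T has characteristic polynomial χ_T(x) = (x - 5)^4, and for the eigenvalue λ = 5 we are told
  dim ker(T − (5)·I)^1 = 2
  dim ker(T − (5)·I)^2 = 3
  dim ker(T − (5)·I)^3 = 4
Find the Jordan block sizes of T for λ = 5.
Block sizes for λ = 5: [3, 1]

From the dimensions of kernels of powers, the number of Jordan blocks of size at least j is d_j − d_{j−1} where d_j = dim ker(N^j) (with d_0 = 0). Computing the differences gives [2, 1, 1].
The number of blocks of size exactly k is (#blocks of size ≥ k) − (#blocks of size ≥ k + 1), so the partition is: 1 block(s) of size 1, 1 block(s) of size 3.
In nonincreasing order the block sizes are [3, 1].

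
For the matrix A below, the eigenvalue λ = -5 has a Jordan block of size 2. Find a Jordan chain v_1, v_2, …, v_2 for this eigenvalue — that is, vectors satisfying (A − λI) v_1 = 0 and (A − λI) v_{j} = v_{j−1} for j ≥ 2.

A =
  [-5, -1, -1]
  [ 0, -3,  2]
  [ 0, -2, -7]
A Jordan chain for λ = -5 of length 2:
v_1 = (-1, 2, -2)ᵀ
v_2 = (0, 1, 0)ᵀ

Let N = A − (-5)·I. We want v_2 with N^2 v_2 = 0 but N^1 v_2 ≠ 0; then v_{j-1} := N · v_j for j = 2, …, 2.

Pick v_2 = (0, 1, 0)ᵀ.
Then v_1 = N · v_2 = (-1, 2, -2)ᵀ.

Sanity check: (A − (-5)·I) v_1 = (0, 0, 0)ᵀ = 0. ✓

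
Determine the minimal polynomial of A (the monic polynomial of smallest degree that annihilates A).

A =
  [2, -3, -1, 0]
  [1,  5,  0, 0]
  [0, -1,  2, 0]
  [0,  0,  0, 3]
x^3 - 9*x^2 + 27*x - 27

The characteristic polynomial is χ_A(x) = (x - 3)^4, so the eigenvalues are known. The minimal polynomial is
  m_A(x) = Π_λ (x − λ)^{k_λ}
where k_λ is the size of the *largest* Jordan block for λ (equivalently, the smallest k with (A − λI)^k v = 0 for every generalised eigenvector v of λ).

  λ = 3: largest Jordan block has size 3, contributing (x − 3)^3

So m_A(x) = (x - 3)^3 = x^3 - 9*x^2 + 27*x - 27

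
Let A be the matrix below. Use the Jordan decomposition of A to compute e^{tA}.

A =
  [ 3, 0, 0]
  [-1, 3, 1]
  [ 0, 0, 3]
e^{tA} =
  [exp(3*t), 0, 0]
  [-t*exp(3*t), exp(3*t), t*exp(3*t)]
  [0, 0, exp(3*t)]

Strategy: write A = P · J · P⁻¹ where J is a Jordan canonical form, so e^{tA} = P · e^{tJ} · P⁻¹, and e^{tJ} can be computed block-by-block.

A has Jordan form
J =
  [3, 1, 0]
  [0, 3, 0]
  [0, 0, 3]
(up to reordering of blocks).

Per-block formulas:
  For a 1×1 block at λ = 3: exp(t · [3]) = [e^(3t)].
  For a 2×2 Jordan block J_2(3): exp(t · J_2(3)) = e^(3t)·(I + t·N), where N is the 2×2 nilpotent shift.

After assembling e^{tJ} and conjugating by P, we get:

e^{tA} =
  [exp(3*t), 0, 0]
  [-t*exp(3*t), exp(3*t), t*exp(3*t)]
  [0, 0, exp(3*t)]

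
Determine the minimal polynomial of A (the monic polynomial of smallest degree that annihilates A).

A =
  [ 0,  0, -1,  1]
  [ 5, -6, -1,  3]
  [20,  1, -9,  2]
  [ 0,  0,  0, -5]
x^3 + 15*x^2 + 75*x + 125

The characteristic polynomial is χ_A(x) = (x + 5)^4, so the eigenvalues are known. The minimal polynomial is
  m_A(x) = Π_λ (x − λ)^{k_λ}
where k_λ is the size of the *largest* Jordan block for λ (equivalently, the smallest k with (A − λI)^k v = 0 for every generalised eigenvector v of λ).

  λ = -5: largest Jordan block has size 3, contributing (x + 5)^3

So m_A(x) = (x + 5)^3 = x^3 + 15*x^2 + 75*x + 125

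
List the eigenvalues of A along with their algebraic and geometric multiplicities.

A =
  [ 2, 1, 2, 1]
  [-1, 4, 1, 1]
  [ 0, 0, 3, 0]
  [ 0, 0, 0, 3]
λ = 3: alg = 4, geom = 2

Step 1 — factor the characteristic polynomial to read off the algebraic multiplicities:
  χ_A(x) = (x - 3)^4

Step 2 — compute geometric multiplicities via the rank-nullity identity g(λ) = n − rank(A − λI):
  rank(A − (3)·I) = 2, so dim ker(A − (3)·I) = n − 2 = 2

Summary:
  λ = 3: algebraic multiplicity = 4, geometric multiplicity = 2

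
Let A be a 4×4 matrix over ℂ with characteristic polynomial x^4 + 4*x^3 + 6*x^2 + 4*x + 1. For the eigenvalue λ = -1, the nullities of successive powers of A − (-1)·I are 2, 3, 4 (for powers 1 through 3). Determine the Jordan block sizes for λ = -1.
Block sizes for λ = -1: [3, 1]

From the dimensions of kernels of powers, the number of Jordan blocks of size at least j is d_j − d_{j−1} where d_j = dim ker(N^j) (with d_0 = 0). Computing the differences gives [2, 1, 1].
The number of blocks of size exactly k is (#blocks of size ≥ k) − (#blocks of size ≥ k + 1), so the partition is: 1 block(s) of size 1, 1 block(s) of size 3.
In nonincreasing order the block sizes are [3, 1].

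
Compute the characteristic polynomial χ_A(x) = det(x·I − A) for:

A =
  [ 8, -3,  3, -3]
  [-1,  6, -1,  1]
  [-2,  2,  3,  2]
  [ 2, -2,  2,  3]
x^4 - 20*x^3 + 150*x^2 - 500*x + 625

Expanding det(x·I − A) (e.g. by cofactor expansion or by noting that A is similar to its Jordan form J, which has the same characteristic polynomial as A) gives
  χ_A(x) = x^4 - 20*x^3 + 150*x^2 - 500*x + 625
which factors as (x - 5)^4. The eigenvalues (with algebraic multiplicities) are λ = 5 with multiplicity 4.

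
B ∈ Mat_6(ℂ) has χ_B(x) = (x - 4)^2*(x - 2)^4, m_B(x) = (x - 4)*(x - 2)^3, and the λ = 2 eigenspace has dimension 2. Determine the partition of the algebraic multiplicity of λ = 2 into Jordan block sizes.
Block sizes for λ = 2: [3, 1]

Step 1 — from the characteristic polynomial, algebraic multiplicity of λ = 2 is 4. From dim ker(B − (2)·I) = 2, there are exactly 2 Jordan blocks for λ = 2.
Step 2 — from the minimal polynomial, the factor (x − 2)^3 tells us the largest block for λ = 2 has size 3.
Step 3 — with total size 4, 2 blocks, and largest block 3, the block sizes (in nonincreasing order) are [3, 1].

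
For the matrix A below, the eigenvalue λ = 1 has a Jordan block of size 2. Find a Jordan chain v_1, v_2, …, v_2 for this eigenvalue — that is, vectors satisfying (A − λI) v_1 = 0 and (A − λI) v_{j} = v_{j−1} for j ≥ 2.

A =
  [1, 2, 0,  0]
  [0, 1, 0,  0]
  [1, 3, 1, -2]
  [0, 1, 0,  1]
A Jordan chain for λ = 1 of length 2:
v_1 = (0, 0, 1, 0)ᵀ
v_2 = (1, 0, 0, 0)ᵀ

Let N = A − (1)·I. We want v_2 with N^2 v_2 = 0 but N^1 v_2 ≠ 0; then v_{j-1} := N · v_j for j = 2, …, 2.

Pick v_2 = (1, 0, 0, 0)ᵀ.
Then v_1 = N · v_2 = (0, 0, 1, 0)ᵀ.

Sanity check: (A − (1)·I) v_1 = (0, 0, 0, 0)ᵀ = 0. ✓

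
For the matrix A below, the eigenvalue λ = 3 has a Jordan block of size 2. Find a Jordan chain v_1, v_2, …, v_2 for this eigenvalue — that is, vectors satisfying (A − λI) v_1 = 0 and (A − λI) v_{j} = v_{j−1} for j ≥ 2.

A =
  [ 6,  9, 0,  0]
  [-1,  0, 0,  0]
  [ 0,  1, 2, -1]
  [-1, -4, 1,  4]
A Jordan chain for λ = 3 of length 2:
v_1 = (3, -1, 0, -1)ᵀ
v_2 = (1, 0, 0, 0)ᵀ

Let N = A − (3)·I. We want v_2 with N^2 v_2 = 0 but N^1 v_2 ≠ 0; then v_{j-1} := N · v_j for j = 2, …, 2.

Pick v_2 = (1, 0, 0, 0)ᵀ.
Then v_1 = N · v_2 = (3, -1, 0, -1)ᵀ.

Sanity check: (A − (3)·I) v_1 = (0, 0, 0, 0)ᵀ = 0. ✓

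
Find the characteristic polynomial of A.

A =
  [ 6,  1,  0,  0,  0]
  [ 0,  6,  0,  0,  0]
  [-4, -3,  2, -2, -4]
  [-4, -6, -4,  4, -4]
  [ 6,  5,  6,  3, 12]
x^5 - 30*x^4 + 360*x^3 - 2160*x^2 + 6480*x - 7776

Expanding det(x·I − A) (e.g. by cofactor expansion or by noting that A is similar to its Jordan form J, which has the same characteristic polynomial as A) gives
  χ_A(x) = x^5 - 30*x^4 + 360*x^3 - 2160*x^2 + 6480*x - 7776
which factors as (x - 6)^5. The eigenvalues (with algebraic multiplicities) are λ = 6 with multiplicity 5.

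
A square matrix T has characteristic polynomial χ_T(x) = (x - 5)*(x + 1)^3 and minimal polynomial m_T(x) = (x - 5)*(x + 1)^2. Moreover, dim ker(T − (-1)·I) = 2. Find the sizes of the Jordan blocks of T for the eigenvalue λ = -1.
Block sizes for λ = -1: [2, 1]

Step 1 — from the characteristic polynomial, algebraic multiplicity of λ = -1 is 3. From dim ker(T − (-1)·I) = 2, there are exactly 2 Jordan blocks for λ = -1.
Step 2 — from the minimal polynomial, the factor (x + 1)^2 tells us the largest block for λ = -1 has size 2.
Step 3 — with total size 3, 2 blocks, and largest block 2, the block sizes (in nonincreasing order) are [2, 1].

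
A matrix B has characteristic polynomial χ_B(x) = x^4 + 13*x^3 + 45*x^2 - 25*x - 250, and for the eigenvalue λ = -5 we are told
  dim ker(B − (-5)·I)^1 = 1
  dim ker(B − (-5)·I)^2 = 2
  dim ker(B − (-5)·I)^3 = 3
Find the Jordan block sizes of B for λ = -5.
Block sizes for λ = -5: [3]

From the dimensions of kernels of powers, the number of Jordan blocks of size at least j is d_j − d_{j−1} where d_j = dim ker(N^j) (with d_0 = 0). Computing the differences gives [1, 1, 1].
The number of blocks of size exactly k is (#blocks of size ≥ k) − (#blocks of size ≥ k + 1), so the partition is: 1 block(s) of size 3.
In nonincreasing order the block sizes are [3].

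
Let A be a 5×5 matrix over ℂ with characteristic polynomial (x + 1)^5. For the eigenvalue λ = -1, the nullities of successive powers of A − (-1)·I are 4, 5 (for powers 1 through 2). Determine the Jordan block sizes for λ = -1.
Block sizes for λ = -1: [2, 1, 1, 1]

From the dimensions of kernels of powers, the number of Jordan blocks of size at least j is d_j − d_{j−1} where d_j = dim ker(N^j) (with d_0 = 0). Computing the differences gives [4, 1].
The number of blocks of size exactly k is (#blocks of size ≥ k) − (#blocks of size ≥ k + 1), so the partition is: 3 block(s) of size 1, 1 block(s) of size 2.
In nonincreasing order the block sizes are [2, 1, 1, 1].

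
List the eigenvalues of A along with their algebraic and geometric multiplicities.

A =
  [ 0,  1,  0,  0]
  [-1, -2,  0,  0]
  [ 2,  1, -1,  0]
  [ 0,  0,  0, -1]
λ = -1: alg = 4, geom = 2

Step 1 — factor the characteristic polynomial to read off the algebraic multiplicities:
  χ_A(x) = (x + 1)^4

Step 2 — compute geometric multiplicities via the rank-nullity identity g(λ) = n − rank(A − λI):
  rank(A − (-1)·I) = 2, so dim ker(A − (-1)·I) = n − 2 = 2

Summary:
  λ = -1: algebraic multiplicity = 4, geometric multiplicity = 2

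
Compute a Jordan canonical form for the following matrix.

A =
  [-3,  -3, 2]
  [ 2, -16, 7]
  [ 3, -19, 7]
J_3(-4)

The characteristic polynomial is
  det(x·I − A) = x^3 + 12*x^2 + 48*x + 64 = (x + 4)^3

Eigenvalues and multiplicities (the geometric multiplicity of λ is n − rank(A − λI), which equals the number of Jordan blocks for λ):
  λ = -4: algebraic multiplicity = 3, geometric multiplicity = 1

Determining the block sizes for each eigenvalue:
  λ = -4: one block (gm = 1), so the single block has size am = 3 → block sizes [3]

Assembling the blocks gives a Jordan form
J =
  [-4,  1,  0]
  [ 0, -4,  1]
  [ 0,  0, -4]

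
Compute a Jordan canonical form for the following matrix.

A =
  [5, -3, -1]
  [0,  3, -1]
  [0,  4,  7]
J_3(5)

The characteristic polynomial is
  det(x·I − A) = x^3 - 15*x^2 + 75*x - 125 = (x - 5)^3

Eigenvalues and multiplicities (the geometric multiplicity of λ is n − rank(A − λI), which equals the number of Jordan blocks for λ):
  λ = 5: algebraic multiplicity = 3, geometric multiplicity = 1

Determining the block sizes for each eigenvalue:
  λ = 5: one block (gm = 1), so the single block has size am = 3 → block sizes [3]

Assembling the blocks gives a Jordan form
J =
  [5, 1, 0]
  [0, 5, 1]
  [0, 0, 5]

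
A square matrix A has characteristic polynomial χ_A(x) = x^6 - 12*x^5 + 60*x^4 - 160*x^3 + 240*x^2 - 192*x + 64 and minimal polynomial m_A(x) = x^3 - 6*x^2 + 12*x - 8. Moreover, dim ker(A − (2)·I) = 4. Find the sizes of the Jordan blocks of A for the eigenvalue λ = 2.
Block sizes for λ = 2: [3, 1, 1, 1]

Step 1 — from the characteristic polynomial, algebraic multiplicity of λ = 2 is 6. From dim ker(A − (2)·I) = 4, there are exactly 4 Jordan blocks for λ = 2.
Step 2 — from the minimal polynomial, the factor (x − 2)^3 tells us the largest block for λ = 2 has size 3.
Step 3 — with total size 6, 4 blocks, and largest block 3, the block sizes (in nonincreasing order) are [3, 1, 1, 1].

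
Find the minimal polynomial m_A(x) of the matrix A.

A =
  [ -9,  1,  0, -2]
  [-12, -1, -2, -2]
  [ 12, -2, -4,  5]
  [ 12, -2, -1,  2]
x^2 + 6*x + 9

The characteristic polynomial is χ_A(x) = (x + 3)^4, so the eigenvalues are known. The minimal polynomial is
  m_A(x) = Π_λ (x − λ)^{k_λ}
where k_λ is the size of the *largest* Jordan block for λ (equivalently, the smallest k with (A − λI)^k v = 0 for every generalised eigenvector v of λ).

  λ = -3: largest Jordan block has size 2, contributing (x + 3)^2

So m_A(x) = (x + 3)^2 = x^2 + 6*x + 9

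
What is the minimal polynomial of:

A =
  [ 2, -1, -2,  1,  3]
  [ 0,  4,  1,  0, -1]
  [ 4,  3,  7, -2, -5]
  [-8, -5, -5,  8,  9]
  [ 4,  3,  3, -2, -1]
x^3 - 12*x^2 + 48*x - 64

The characteristic polynomial is χ_A(x) = (x - 4)^5, so the eigenvalues are known. The minimal polynomial is
  m_A(x) = Π_λ (x − λ)^{k_λ}
where k_λ is the size of the *largest* Jordan block for λ (equivalently, the smallest k with (A − λI)^k v = 0 for every generalised eigenvector v of λ).

  λ = 4: largest Jordan block has size 3, contributing (x − 4)^3

So m_A(x) = (x - 4)^3 = x^3 - 12*x^2 + 48*x - 64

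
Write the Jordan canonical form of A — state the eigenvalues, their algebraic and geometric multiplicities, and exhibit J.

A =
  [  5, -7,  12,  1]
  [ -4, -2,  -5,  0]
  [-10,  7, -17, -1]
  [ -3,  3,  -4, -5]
J_3(-5) ⊕ J_1(-4)

The characteristic polynomial is
  det(x·I − A) = x^4 + 19*x^3 + 135*x^2 + 425*x + 500 = (x + 4)*(x + 5)^3

Eigenvalues and multiplicities (the geometric multiplicity of λ is n − rank(A − λI), which equals the number of Jordan blocks for λ):
  λ = -5: algebraic multiplicity = 3, geometric multiplicity = 1
  λ = -4: algebraic multiplicity = 1, geometric multiplicity = 1

Determining the block sizes for each eigenvalue:
  λ = -5: one block (gm = 1), so the single block has size am = 3 → block sizes [3]
  λ = -4: one block (gm = 1), so the single block has size am = 1 → block sizes [1]

Assembling the blocks gives a Jordan form
J =
  [-5,  1,  0,  0]
  [ 0, -5,  1,  0]
  [ 0,  0, -5,  0]
  [ 0,  0,  0, -4]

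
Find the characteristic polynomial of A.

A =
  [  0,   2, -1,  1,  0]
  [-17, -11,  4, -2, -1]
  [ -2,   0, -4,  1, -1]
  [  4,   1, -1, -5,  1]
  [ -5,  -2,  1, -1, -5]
x^5 + 25*x^4 + 250*x^3 + 1250*x^2 + 3125*x + 3125

Expanding det(x·I − A) (e.g. by cofactor expansion or by noting that A is similar to its Jordan form J, which has the same characteristic polynomial as A) gives
  χ_A(x) = x^5 + 25*x^4 + 250*x^3 + 1250*x^2 + 3125*x + 3125
which factors as (x + 5)^5. The eigenvalues (with algebraic multiplicities) are λ = -5 with multiplicity 5.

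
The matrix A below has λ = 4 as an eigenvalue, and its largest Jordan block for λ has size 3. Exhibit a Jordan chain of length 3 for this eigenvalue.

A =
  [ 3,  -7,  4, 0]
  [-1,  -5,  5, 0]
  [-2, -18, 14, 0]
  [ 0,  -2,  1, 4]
A Jordan chain for λ = 4 of length 3:
v_1 = (-2, -2, -4, 0)ᵀ
v_2 = (-7, -9, -18, -2)ᵀ
v_3 = (0, 1, 0, 0)ᵀ

Let N = A − (4)·I. We want v_3 with N^3 v_3 = 0 but N^2 v_3 ≠ 0; then v_{j-1} := N · v_j for j = 3, …, 2.

Pick v_3 = (0, 1, 0, 0)ᵀ.
Then v_2 = N · v_3 = (-7, -9, -18, -2)ᵀ.
Then v_1 = N · v_2 = (-2, -2, -4, 0)ᵀ.

Sanity check: (A − (4)·I) v_1 = (0, 0, 0, 0)ᵀ = 0. ✓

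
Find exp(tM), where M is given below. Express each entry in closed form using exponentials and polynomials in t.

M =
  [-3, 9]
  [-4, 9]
e^{tM} =
  [-6*t*exp(3*t) + exp(3*t), 9*t*exp(3*t)]
  [-4*t*exp(3*t), 6*t*exp(3*t) + exp(3*t)]

Strategy: write M = P · J · P⁻¹ where J is a Jordan canonical form, so e^{tM} = P · e^{tJ} · P⁻¹, and e^{tJ} can be computed block-by-block.

M has Jordan form
J =
  [3, 1]
  [0, 3]
(up to reordering of blocks).

Per-block formulas:
  For a 2×2 Jordan block J_2(3): exp(t · J_2(3)) = e^(3t)·(I + t·N), where N is the 2×2 nilpotent shift.

After assembling e^{tJ} and conjugating by P, we get:

e^{tM} =
  [-6*t*exp(3*t) + exp(3*t), 9*t*exp(3*t)]
  [-4*t*exp(3*t), 6*t*exp(3*t) + exp(3*t)]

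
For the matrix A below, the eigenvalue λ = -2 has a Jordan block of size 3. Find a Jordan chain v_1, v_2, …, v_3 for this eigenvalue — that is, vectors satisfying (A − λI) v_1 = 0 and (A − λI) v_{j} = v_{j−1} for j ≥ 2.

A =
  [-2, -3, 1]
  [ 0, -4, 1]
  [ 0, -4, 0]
A Jordan chain for λ = -2 of length 3:
v_1 = (2, 0, 0)ᵀ
v_2 = (-3, -2, -4)ᵀ
v_3 = (0, 1, 0)ᵀ

Let N = A − (-2)·I. We want v_3 with N^3 v_3 = 0 but N^2 v_3 ≠ 0; then v_{j-1} := N · v_j for j = 3, …, 2.

Pick v_3 = (0, 1, 0)ᵀ.
Then v_2 = N · v_3 = (-3, -2, -4)ᵀ.
Then v_1 = N · v_2 = (2, 0, 0)ᵀ.

Sanity check: (A − (-2)·I) v_1 = (0, 0, 0)ᵀ = 0. ✓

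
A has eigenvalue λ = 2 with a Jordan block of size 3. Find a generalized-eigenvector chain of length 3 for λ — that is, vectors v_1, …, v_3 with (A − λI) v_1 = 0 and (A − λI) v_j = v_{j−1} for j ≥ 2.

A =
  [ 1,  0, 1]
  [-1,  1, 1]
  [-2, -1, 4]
A Jordan chain for λ = 2 of length 3:
v_1 = (-1, 0, -1)ᵀ
v_2 = (-1, -1, -2)ᵀ
v_3 = (1, 0, 0)ᵀ

Let N = A − (2)·I. We want v_3 with N^3 v_3 = 0 but N^2 v_3 ≠ 0; then v_{j-1} := N · v_j for j = 3, …, 2.

Pick v_3 = (1, 0, 0)ᵀ.
Then v_2 = N · v_3 = (-1, -1, -2)ᵀ.
Then v_1 = N · v_2 = (-1, 0, -1)ᵀ.

Sanity check: (A − (2)·I) v_1 = (0, 0, 0)ᵀ = 0. ✓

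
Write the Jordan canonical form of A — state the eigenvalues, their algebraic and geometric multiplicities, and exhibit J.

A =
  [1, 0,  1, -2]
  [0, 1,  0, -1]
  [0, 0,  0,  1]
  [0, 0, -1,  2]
J_3(1) ⊕ J_1(1)

The characteristic polynomial is
  det(x·I − A) = x^4 - 4*x^3 + 6*x^2 - 4*x + 1 = (x - 1)^4

Eigenvalues and multiplicities (the geometric multiplicity of λ is n − rank(A − λI), which equals the number of Jordan blocks for λ):
  λ = 1: algebraic multiplicity = 4, geometric multiplicity = 2

Determining the block sizes for each eigenvalue:
  λ = 1: with am = 4 and gm = 2, the partition is not yet determined (e.g. several partitions of 4 into 2 parts exist). Let N = A − (1)·I. Computing rank(N^1) = 2, rank(N^2) = 1, rank(N^3) = 0; the number of blocks of size ≥ j is rank(N^{j−1}) − rank(N^j), giving [2, 1, 1]. So we have 1 block(s) of size 3, 1 block(s) of size 1 → block sizes [3, 1]

Assembling the blocks gives a Jordan form
J =
  [1, 1, 0, 0]
  [0, 1, 1, 0]
  [0, 0, 1, 0]
  [0, 0, 0, 1]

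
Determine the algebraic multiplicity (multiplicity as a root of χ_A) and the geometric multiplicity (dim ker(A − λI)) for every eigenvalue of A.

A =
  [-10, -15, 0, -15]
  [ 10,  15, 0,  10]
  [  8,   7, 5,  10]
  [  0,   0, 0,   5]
λ = 0: alg = 1, geom = 1; λ = 5: alg = 3, geom = 2

Step 1 — factor the characteristic polynomial to read off the algebraic multiplicities:
  χ_A(x) = x*(x - 5)^3

Step 2 — compute geometric multiplicities via the rank-nullity identity g(λ) = n − rank(A − λI):
  rank(A − (0)·I) = 3, so dim ker(A − (0)·I) = n − 3 = 1
  rank(A − (5)·I) = 2, so dim ker(A − (5)·I) = n − 2 = 2

Summary:
  λ = 0: algebraic multiplicity = 1, geometric multiplicity = 1
  λ = 5: algebraic multiplicity = 3, geometric multiplicity = 2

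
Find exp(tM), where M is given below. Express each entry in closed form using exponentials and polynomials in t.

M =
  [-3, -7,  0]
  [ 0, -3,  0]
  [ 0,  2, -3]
e^{tM} =
  [exp(-3*t), -7*t*exp(-3*t), 0]
  [0, exp(-3*t), 0]
  [0, 2*t*exp(-3*t), exp(-3*t)]

Strategy: write M = P · J · P⁻¹ where J is a Jordan canonical form, so e^{tM} = P · e^{tJ} · P⁻¹, and e^{tJ} can be computed block-by-block.

M has Jordan form
J =
  [-3,  1,  0]
  [ 0, -3,  0]
  [ 0,  0, -3]
(up to reordering of blocks).

Per-block formulas:
  For a 2×2 Jordan block J_2(-3): exp(t · J_2(-3)) = e^(-3t)·(I + t·N), where N is the 2×2 nilpotent shift.
  For a 1×1 block at λ = -3: exp(t · [-3]) = [e^(-3t)].

After assembling e^{tJ} and conjugating by P, we get:

e^{tM} =
  [exp(-3*t), -7*t*exp(-3*t), 0]
  [0, exp(-3*t), 0]
  [0, 2*t*exp(-3*t), exp(-3*t)]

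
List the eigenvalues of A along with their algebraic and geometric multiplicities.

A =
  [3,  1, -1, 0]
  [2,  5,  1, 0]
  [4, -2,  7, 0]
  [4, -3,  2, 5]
λ = 5: alg = 4, geom = 2

Step 1 — factor the characteristic polynomial to read off the algebraic multiplicities:
  χ_A(x) = (x - 5)^4

Step 2 — compute geometric multiplicities via the rank-nullity identity g(λ) = n − rank(A − λI):
  rank(A − (5)·I) = 2, so dim ker(A − (5)·I) = n − 2 = 2

Summary:
  λ = 5: algebraic multiplicity = 4, geometric multiplicity = 2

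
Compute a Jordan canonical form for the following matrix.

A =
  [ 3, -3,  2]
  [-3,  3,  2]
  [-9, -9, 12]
J_2(6) ⊕ J_1(6)

The characteristic polynomial is
  det(x·I − A) = x^3 - 18*x^2 + 108*x - 216 = (x - 6)^3

Eigenvalues and multiplicities (the geometric multiplicity of λ is n − rank(A − λI), which equals the number of Jordan blocks for λ):
  λ = 6: algebraic multiplicity = 3, geometric multiplicity = 2

Determining the block sizes for each eigenvalue:
  λ = 6: 2 blocks summing to 3 forces exactly one block of size 2 and the rest size 1 → block sizes [2, 1]

Assembling the blocks gives a Jordan form
J =
  [6, 1, 0]
  [0, 6, 0]
  [0, 0, 6]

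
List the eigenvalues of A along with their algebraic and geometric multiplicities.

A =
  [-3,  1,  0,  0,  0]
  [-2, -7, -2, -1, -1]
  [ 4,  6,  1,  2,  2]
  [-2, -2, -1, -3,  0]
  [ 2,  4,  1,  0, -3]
λ = -3: alg = 5, geom = 2

Step 1 — factor the characteristic polynomial to read off the algebraic multiplicities:
  χ_A(x) = (x + 3)^5

Step 2 — compute geometric multiplicities via the rank-nullity identity g(λ) = n − rank(A − λI):
  rank(A − (-3)·I) = 3, so dim ker(A − (-3)·I) = n − 3 = 2

Summary:
  λ = -3: algebraic multiplicity = 5, geometric multiplicity = 2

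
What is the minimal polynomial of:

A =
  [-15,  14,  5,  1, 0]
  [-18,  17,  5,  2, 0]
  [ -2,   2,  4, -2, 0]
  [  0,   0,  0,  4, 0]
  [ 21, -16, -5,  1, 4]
x^3 - 6*x^2 + 5*x + 12

The characteristic polynomial is χ_A(x) = (x - 4)^3*(x - 3)*(x + 1), so the eigenvalues are known. The minimal polynomial is
  m_A(x) = Π_λ (x − λ)^{k_λ}
where k_λ is the size of the *largest* Jordan block for λ (equivalently, the smallest k with (A − λI)^k v = 0 for every generalised eigenvector v of λ).

  λ = -1: largest Jordan block has size 1, contributing (x + 1)
  λ = 3: largest Jordan block has size 1, contributing (x − 3)
  λ = 4: largest Jordan block has size 1, contributing (x − 4)

So m_A(x) = (x - 4)*(x - 3)*(x + 1) = x^3 - 6*x^2 + 5*x + 12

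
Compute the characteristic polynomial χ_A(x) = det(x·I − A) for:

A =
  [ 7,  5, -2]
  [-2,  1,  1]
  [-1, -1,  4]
x^3 - 12*x^2 + 48*x - 64

Expanding det(x·I − A) (e.g. by cofactor expansion or by noting that A is similar to its Jordan form J, which has the same characteristic polynomial as A) gives
  χ_A(x) = x^3 - 12*x^2 + 48*x - 64
which factors as (x - 4)^3. The eigenvalues (with algebraic multiplicities) are λ = 4 with multiplicity 3.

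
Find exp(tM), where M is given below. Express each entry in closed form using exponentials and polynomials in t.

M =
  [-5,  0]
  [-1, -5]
e^{tM} =
  [exp(-5*t), 0]
  [-t*exp(-5*t), exp(-5*t)]

Strategy: write M = P · J · P⁻¹ where J is a Jordan canonical form, so e^{tM} = P · e^{tJ} · P⁻¹, and e^{tJ} can be computed block-by-block.

M has Jordan form
J =
  [-5,  1]
  [ 0, -5]
(up to reordering of blocks).

Per-block formulas:
  For a 2×2 Jordan block J_2(-5): exp(t · J_2(-5)) = e^(-5t)·(I + t·N), where N is the 2×2 nilpotent shift.

After assembling e^{tJ} and conjugating by P, we get:

e^{tM} =
  [exp(-5*t), 0]
  [-t*exp(-5*t), exp(-5*t)]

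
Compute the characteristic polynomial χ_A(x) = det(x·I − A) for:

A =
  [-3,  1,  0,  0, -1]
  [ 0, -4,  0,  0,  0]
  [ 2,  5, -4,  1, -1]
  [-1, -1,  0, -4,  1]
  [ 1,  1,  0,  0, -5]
x^5 + 20*x^4 + 160*x^3 + 640*x^2 + 1280*x + 1024

Expanding det(x·I − A) (e.g. by cofactor expansion or by noting that A is similar to its Jordan form J, which has the same characteristic polynomial as A) gives
  χ_A(x) = x^5 + 20*x^4 + 160*x^3 + 640*x^2 + 1280*x + 1024
which factors as (x + 4)^5. The eigenvalues (with algebraic multiplicities) are λ = -4 with multiplicity 5.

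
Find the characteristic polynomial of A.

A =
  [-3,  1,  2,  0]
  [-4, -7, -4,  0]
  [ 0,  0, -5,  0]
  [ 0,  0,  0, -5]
x^4 + 20*x^3 + 150*x^2 + 500*x + 625

Expanding det(x·I − A) (e.g. by cofactor expansion or by noting that A is similar to its Jordan form J, which has the same characteristic polynomial as A) gives
  χ_A(x) = x^4 + 20*x^3 + 150*x^2 + 500*x + 625
which factors as (x + 5)^4. The eigenvalues (with algebraic multiplicities) are λ = -5 with multiplicity 4.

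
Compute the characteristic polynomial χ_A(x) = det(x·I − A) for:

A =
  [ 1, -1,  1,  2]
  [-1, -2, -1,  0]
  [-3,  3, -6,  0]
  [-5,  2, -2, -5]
x^4 + 12*x^3 + 54*x^2 + 108*x + 81

Expanding det(x·I − A) (e.g. by cofactor expansion or by noting that A is similar to its Jordan form J, which has the same characteristic polynomial as A) gives
  χ_A(x) = x^4 + 12*x^3 + 54*x^2 + 108*x + 81
which factors as (x + 3)^4. The eigenvalues (with algebraic multiplicities) are λ = -3 with multiplicity 4.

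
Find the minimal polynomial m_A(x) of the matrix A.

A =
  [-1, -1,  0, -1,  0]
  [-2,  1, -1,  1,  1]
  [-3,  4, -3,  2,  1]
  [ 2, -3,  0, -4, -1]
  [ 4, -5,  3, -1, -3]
x^3 + 6*x^2 + 12*x + 8

The characteristic polynomial is χ_A(x) = (x + 2)^5, so the eigenvalues are known. The minimal polynomial is
  m_A(x) = Π_λ (x − λ)^{k_λ}
where k_λ is the size of the *largest* Jordan block for λ (equivalently, the smallest k with (A − λI)^k v = 0 for every generalised eigenvector v of λ).

  λ = -2: largest Jordan block has size 3, contributing (x + 2)^3

So m_A(x) = (x + 2)^3 = x^3 + 6*x^2 + 12*x + 8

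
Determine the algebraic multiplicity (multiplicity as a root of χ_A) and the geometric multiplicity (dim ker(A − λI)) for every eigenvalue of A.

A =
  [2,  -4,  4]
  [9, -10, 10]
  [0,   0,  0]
λ = -4: alg = 2, geom = 1; λ = 0: alg = 1, geom = 1

Step 1 — factor the characteristic polynomial to read off the algebraic multiplicities:
  χ_A(x) = x*(x + 4)^2

Step 2 — compute geometric multiplicities via the rank-nullity identity g(λ) = n − rank(A − λI):
  rank(A − (-4)·I) = 2, so dim ker(A − (-4)·I) = n − 2 = 1
  rank(A − (0)·I) = 2, so dim ker(A − (0)·I) = n − 2 = 1

Summary:
  λ = -4: algebraic multiplicity = 2, geometric multiplicity = 1
  λ = 0: algebraic multiplicity = 1, geometric multiplicity = 1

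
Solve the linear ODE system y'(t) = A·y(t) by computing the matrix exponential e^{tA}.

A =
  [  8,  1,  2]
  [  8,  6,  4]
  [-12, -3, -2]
e^{tA} =
  [4*t*exp(4*t) + exp(4*t), t*exp(4*t), 2*t*exp(4*t)]
  [8*t*exp(4*t), 2*t*exp(4*t) + exp(4*t), 4*t*exp(4*t)]
  [-12*t*exp(4*t), -3*t*exp(4*t), -6*t*exp(4*t) + exp(4*t)]

Strategy: write A = P · J · P⁻¹ where J is a Jordan canonical form, so e^{tA} = P · e^{tJ} · P⁻¹, and e^{tJ} can be computed block-by-block.

A has Jordan form
J =
  [4, 1, 0]
  [0, 4, 0]
  [0, 0, 4]
(up to reordering of blocks).

Per-block formulas:
  For a 2×2 Jordan block J_2(4): exp(t · J_2(4)) = e^(4t)·(I + t·N), where N is the 2×2 nilpotent shift.
  For a 1×1 block at λ = 4: exp(t · [4]) = [e^(4t)].

After assembling e^{tJ} and conjugating by P, we get:

e^{tA} =
  [4*t*exp(4*t) + exp(4*t), t*exp(4*t), 2*t*exp(4*t)]
  [8*t*exp(4*t), 2*t*exp(4*t) + exp(4*t), 4*t*exp(4*t)]
  [-12*t*exp(4*t), -3*t*exp(4*t), -6*t*exp(4*t) + exp(4*t)]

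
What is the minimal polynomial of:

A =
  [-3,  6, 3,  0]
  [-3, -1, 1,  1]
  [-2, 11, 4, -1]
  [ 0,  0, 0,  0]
x^3

The characteristic polynomial is χ_A(x) = x^4, so the eigenvalues are known. The minimal polynomial is
  m_A(x) = Π_λ (x − λ)^{k_λ}
where k_λ is the size of the *largest* Jordan block for λ (equivalently, the smallest k with (A − λI)^k v = 0 for every generalised eigenvector v of λ).

  λ = 0: largest Jordan block has size 3, contributing (x − 0)^3

So m_A(x) = x^3 = x^3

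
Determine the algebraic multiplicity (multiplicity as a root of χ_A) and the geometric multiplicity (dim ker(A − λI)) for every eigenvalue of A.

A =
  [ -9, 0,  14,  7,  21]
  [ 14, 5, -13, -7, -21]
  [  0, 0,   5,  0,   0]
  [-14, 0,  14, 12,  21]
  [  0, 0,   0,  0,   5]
λ = -2: alg = 1, geom = 1; λ = 5: alg = 4, geom = 3

Step 1 — factor the characteristic polynomial to read off the algebraic multiplicities:
  χ_A(x) = (x - 5)^4*(x + 2)

Step 2 — compute geometric multiplicities via the rank-nullity identity g(λ) = n − rank(A − λI):
  rank(A − (-2)·I) = 4, so dim ker(A − (-2)·I) = n − 4 = 1
  rank(A − (5)·I) = 2, so dim ker(A − (5)·I) = n − 2 = 3

Summary:
  λ = -2: algebraic multiplicity = 1, geometric multiplicity = 1
  λ = 5: algebraic multiplicity = 4, geometric multiplicity = 3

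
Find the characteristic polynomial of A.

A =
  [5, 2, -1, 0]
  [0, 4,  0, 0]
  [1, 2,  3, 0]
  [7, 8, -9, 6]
x^4 - 18*x^3 + 120*x^2 - 352*x + 384

Expanding det(x·I − A) (e.g. by cofactor expansion or by noting that A is similar to its Jordan form J, which has the same characteristic polynomial as A) gives
  χ_A(x) = x^4 - 18*x^3 + 120*x^2 - 352*x + 384
which factors as (x - 6)*(x - 4)^3. The eigenvalues (with algebraic multiplicities) are λ = 4 with multiplicity 3, λ = 6 with multiplicity 1.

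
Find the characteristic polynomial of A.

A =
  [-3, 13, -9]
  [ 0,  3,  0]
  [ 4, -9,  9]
x^3 - 9*x^2 + 27*x - 27

Expanding det(x·I − A) (e.g. by cofactor expansion or by noting that A is similar to its Jordan form J, which has the same characteristic polynomial as A) gives
  χ_A(x) = x^3 - 9*x^2 + 27*x - 27
which factors as (x - 3)^3. The eigenvalues (with algebraic multiplicities) are λ = 3 with multiplicity 3.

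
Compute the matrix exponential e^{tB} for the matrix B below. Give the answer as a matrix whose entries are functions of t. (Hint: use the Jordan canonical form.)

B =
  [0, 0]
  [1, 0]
e^{tB} =
  [1, 0]
  [t, 1]

Strategy: write B = P · J · P⁻¹ where J is a Jordan canonical form, so e^{tB} = P · e^{tJ} · P⁻¹, and e^{tJ} can be computed block-by-block.

B has Jordan form
J =
  [0, 1]
  [0, 0]
(up to reordering of blocks).

Per-block formulas:
  For a 2×2 Jordan block J_2(0): exp(t · J_2(0)) = e^(0t)·(I + t·N), where N is the 2×2 nilpotent shift.

After assembling e^{tJ} and conjugating by P, we get:

e^{tB} =
  [1, 0]
  [t, 1]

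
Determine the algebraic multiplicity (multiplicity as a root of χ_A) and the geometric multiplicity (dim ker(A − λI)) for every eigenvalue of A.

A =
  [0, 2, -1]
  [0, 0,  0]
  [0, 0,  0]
λ = 0: alg = 3, geom = 2

Step 1 — factor the characteristic polynomial to read off the algebraic multiplicities:
  χ_A(x) = x^3

Step 2 — compute geometric multiplicities via the rank-nullity identity g(λ) = n − rank(A − λI):
  rank(A − (0)·I) = 1, so dim ker(A − (0)·I) = n − 1 = 2

Summary:
  λ = 0: algebraic multiplicity = 3, geometric multiplicity = 2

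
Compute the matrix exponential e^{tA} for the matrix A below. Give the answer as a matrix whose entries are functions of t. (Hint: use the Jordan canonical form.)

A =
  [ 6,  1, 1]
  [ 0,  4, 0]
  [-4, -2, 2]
e^{tA} =
  [2*t*exp(4*t) + exp(4*t), t*exp(4*t), t*exp(4*t)]
  [0, exp(4*t), 0]
  [-4*t*exp(4*t), -2*t*exp(4*t), -2*t*exp(4*t) + exp(4*t)]

Strategy: write A = P · J · P⁻¹ where J is a Jordan canonical form, so e^{tA} = P · e^{tJ} · P⁻¹, and e^{tJ} can be computed block-by-block.

A has Jordan form
J =
  [4, 1, 0]
  [0, 4, 0]
  [0, 0, 4]
(up to reordering of blocks).

Per-block formulas:
  For a 1×1 block at λ = 4: exp(t · [4]) = [e^(4t)].
  For a 2×2 Jordan block J_2(4): exp(t · J_2(4)) = e^(4t)·(I + t·N), where N is the 2×2 nilpotent shift.

After assembling e^{tJ} and conjugating by P, we get:

e^{tA} =
  [2*t*exp(4*t) + exp(4*t), t*exp(4*t), t*exp(4*t)]
  [0, exp(4*t), 0]
  [-4*t*exp(4*t), -2*t*exp(4*t), -2*t*exp(4*t) + exp(4*t)]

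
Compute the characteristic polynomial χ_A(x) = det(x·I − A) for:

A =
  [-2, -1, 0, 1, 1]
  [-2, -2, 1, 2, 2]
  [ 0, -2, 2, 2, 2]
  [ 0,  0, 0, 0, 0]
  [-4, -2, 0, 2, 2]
x^5

Expanding det(x·I − A) (e.g. by cofactor expansion or by noting that A is similar to its Jordan form J, which has the same characteristic polynomial as A) gives
  χ_A(x) = x^5
which factors as x^5. The eigenvalues (with algebraic multiplicities) are λ = 0 with multiplicity 5.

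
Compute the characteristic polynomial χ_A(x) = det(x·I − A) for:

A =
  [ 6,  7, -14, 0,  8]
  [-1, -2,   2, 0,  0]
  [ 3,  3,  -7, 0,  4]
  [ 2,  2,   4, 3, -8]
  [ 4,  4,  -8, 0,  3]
x^5 - 3*x^4 - 6*x^3 + 10*x^2 + 21*x + 9

Expanding det(x·I − A) (e.g. by cofactor expansion or by noting that A is similar to its Jordan form J, which has the same characteristic polynomial as A) gives
  χ_A(x) = x^5 - 3*x^4 - 6*x^3 + 10*x^2 + 21*x + 9
which factors as (x - 3)^2*(x + 1)^3. The eigenvalues (with algebraic multiplicities) are λ = -1 with multiplicity 3, λ = 3 with multiplicity 2.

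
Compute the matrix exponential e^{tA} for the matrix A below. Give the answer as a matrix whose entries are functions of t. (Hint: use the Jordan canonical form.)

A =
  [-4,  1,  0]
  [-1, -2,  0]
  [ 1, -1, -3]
e^{tA} =
  [-t*exp(-3*t) + exp(-3*t), t*exp(-3*t), 0]
  [-t*exp(-3*t), t*exp(-3*t) + exp(-3*t), 0]
  [t*exp(-3*t), -t*exp(-3*t), exp(-3*t)]

Strategy: write A = P · J · P⁻¹ where J is a Jordan canonical form, so e^{tA} = P · e^{tJ} · P⁻¹, and e^{tJ} can be computed block-by-block.

A has Jordan form
J =
  [-3,  1,  0]
  [ 0, -3,  0]
  [ 0,  0, -3]
(up to reordering of blocks).

Per-block formulas:
  For a 2×2 Jordan block J_2(-3): exp(t · J_2(-3)) = e^(-3t)·(I + t·N), where N is the 2×2 nilpotent shift.
  For a 1×1 block at λ = -3: exp(t · [-3]) = [e^(-3t)].

After assembling e^{tJ} and conjugating by P, we get:

e^{tA} =
  [-t*exp(-3*t) + exp(-3*t), t*exp(-3*t), 0]
  [-t*exp(-3*t), t*exp(-3*t) + exp(-3*t), 0]
  [t*exp(-3*t), -t*exp(-3*t), exp(-3*t)]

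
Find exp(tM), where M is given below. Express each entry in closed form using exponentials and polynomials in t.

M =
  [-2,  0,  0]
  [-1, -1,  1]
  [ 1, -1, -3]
e^{tM} =
  [exp(-2*t), 0, 0]
  [-t*exp(-2*t), t*exp(-2*t) + exp(-2*t), t*exp(-2*t)]
  [t*exp(-2*t), -t*exp(-2*t), -t*exp(-2*t) + exp(-2*t)]

Strategy: write M = P · J · P⁻¹ where J is a Jordan canonical form, so e^{tM} = P · e^{tJ} · P⁻¹, and e^{tJ} can be computed block-by-block.

M has Jordan form
J =
  [-2,  1,  0]
  [ 0, -2,  0]
  [ 0,  0, -2]
(up to reordering of blocks).

Per-block formulas:
  For a 1×1 block at λ = -2: exp(t · [-2]) = [e^(-2t)].
  For a 2×2 Jordan block J_2(-2): exp(t · J_2(-2)) = e^(-2t)·(I + t·N), where N is the 2×2 nilpotent shift.

After assembling e^{tJ} and conjugating by P, we get:

e^{tM} =
  [exp(-2*t), 0, 0]
  [-t*exp(-2*t), t*exp(-2*t) + exp(-2*t), t*exp(-2*t)]
  [t*exp(-2*t), -t*exp(-2*t), -t*exp(-2*t) + exp(-2*t)]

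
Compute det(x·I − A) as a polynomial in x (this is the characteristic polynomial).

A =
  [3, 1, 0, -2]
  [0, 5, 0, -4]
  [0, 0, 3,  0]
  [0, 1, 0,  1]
x^4 - 12*x^3 + 54*x^2 - 108*x + 81

Expanding det(x·I − A) (e.g. by cofactor expansion or by noting that A is similar to its Jordan form J, which has the same characteristic polynomial as A) gives
  χ_A(x) = x^4 - 12*x^3 + 54*x^2 - 108*x + 81
which factors as (x - 3)^4. The eigenvalues (with algebraic multiplicities) are λ = 3 with multiplicity 4.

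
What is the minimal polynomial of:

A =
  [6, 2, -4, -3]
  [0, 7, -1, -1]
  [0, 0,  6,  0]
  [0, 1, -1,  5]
x^3 - 18*x^2 + 108*x - 216

The characteristic polynomial is χ_A(x) = (x - 6)^4, so the eigenvalues are known. The minimal polynomial is
  m_A(x) = Π_λ (x − λ)^{k_λ}
where k_λ is the size of the *largest* Jordan block for λ (equivalently, the smallest k with (A − λI)^k v = 0 for every generalised eigenvector v of λ).

  λ = 6: largest Jordan block has size 3, contributing (x − 6)^3

So m_A(x) = (x - 6)^3 = x^3 - 18*x^2 + 108*x - 216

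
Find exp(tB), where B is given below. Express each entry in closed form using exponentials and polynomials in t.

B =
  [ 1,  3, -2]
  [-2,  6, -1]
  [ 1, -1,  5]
e^{tB} =
  [t^2*exp(4*t)/2 - 3*t*exp(4*t) + exp(4*t), -t^2*exp(4*t)/2 + 3*t*exp(4*t), t^2*exp(4*t)/2 - 2*t*exp(4*t)]
  [t^2*exp(4*t)/2 - 2*t*exp(4*t), -t^2*exp(4*t)/2 + 2*t*exp(4*t) + exp(4*t), t^2*exp(4*t)/2 - t*exp(4*t)]
  [t*exp(4*t), -t*exp(4*t), t*exp(4*t) + exp(4*t)]

Strategy: write B = P · J · P⁻¹ where J is a Jordan canonical form, so e^{tB} = P · e^{tJ} · P⁻¹, and e^{tJ} can be computed block-by-block.

B has Jordan form
J =
  [4, 1, 0]
  [0, 4, 1]
  [0, 0, 4]
(up to reordering of blocks).

Per-block formulas:
  For a 3×3 Jordan block J_3(4): exp(t · J_3(4)) = e^(4t)·(I + t·N + (t^2/2)·N^2), where N is the 3×3 nilpotent shift.

After assembling e^{tJ} and conjugating by P, we get:

e^{tB} =
  [t^2*exp(4*t)/2 - 3*t*exp(4*t) + exp(4*t), -t^2*exp(4*t)/2 + 3*t*exp(4*t), t^2*exp(4*t)/2 - 2*t*exp(4*t)]
  [t^2*exp(4*t)/2 - 2*t*exp(4*t), -t^2*exp(4*t)/2 + 2*t*exp(4*t) + exp(4*t), t^2*exp(4*t)/2 - t*exp(4*t)]
  [t*exp(4*t), -t*exp(4*t), t*exp(4*t) + exp(4*t)]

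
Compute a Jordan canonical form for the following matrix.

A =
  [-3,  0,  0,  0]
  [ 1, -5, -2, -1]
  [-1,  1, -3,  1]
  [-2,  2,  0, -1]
J_3(-3) ⊕ J_1(-3)

The characteristic polynomial is
  det(x·I − A) = x^4 + 12*x^3 + 54*x^2 + 108*x + 81 = (x + 3)^4

Eigenvalues and multiplicities (the geometric multiplicity of λ is n − rank(A − λI), which equals the number of Jordan blocks for λ):
  λ = -3: algebraic multiplicity = 4, geometric multiplicity = 2

Determining the block sizes for each eigenvalue:
  λ = -3: with am = 4 and gm = 2, the partition is not yet determined (e.g. several partitions of 4 into 2 parts exist). Let N = A − (-3)·I. Computing rank(N^1) = 2, rank(N^2) = 1, rank(N^3) = 0; the number of blocks of size ≥ j is rank(N^{j−1}) − rank(N^j), giving [2, 1, 1]. So we have 1 block(s) of size 3, 1 block(s) of size 1 → block sizes [3, 1]

Assembling the blocks gives a Jordan form
J =
  [-3,  1,  0,  0]
  [ 0, -3,  1,  0]
  [ 0,  0, -3,  0]
  [ 0,  0,  0, -3]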